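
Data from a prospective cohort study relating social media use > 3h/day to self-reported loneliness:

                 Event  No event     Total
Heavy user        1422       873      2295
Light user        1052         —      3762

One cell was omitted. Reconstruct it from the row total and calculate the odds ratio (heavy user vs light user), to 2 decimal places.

4.20

The missing cell is in the unexposed row: 3762 − 1052 = 2710.
So a = 1422, b = 873, c = 1052, d = 2710.
OR = (a·d)/(b·c) = (1422 × 2710) / (873 × 1052) = 3853620 / 918396 = 4.19603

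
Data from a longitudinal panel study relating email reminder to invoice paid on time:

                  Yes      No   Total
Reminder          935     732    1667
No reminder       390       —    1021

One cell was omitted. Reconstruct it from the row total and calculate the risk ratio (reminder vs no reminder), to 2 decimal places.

1.47

The missing cell is in the unexposed row: 1021 − 390 = 631.
So a = 935, b = 732, c = 390, d = 631.
RR = [a/(a+b)] / [c/(c+d)] = (935/1667) / (390/1021) = 0.56089/0.38198 = 1.46838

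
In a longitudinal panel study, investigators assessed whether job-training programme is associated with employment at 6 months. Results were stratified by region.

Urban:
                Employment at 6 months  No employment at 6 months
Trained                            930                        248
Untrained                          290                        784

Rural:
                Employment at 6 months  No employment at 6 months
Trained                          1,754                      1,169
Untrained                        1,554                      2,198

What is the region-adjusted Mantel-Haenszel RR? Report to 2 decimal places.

1.72

RR_MH = Σ(aᵢ·n₀ᵢ/nᵢ) / Σ(cᵢ·n₁ᵢ/nᵢ), with n₁ᵢ = aᵢ+bᵢ (exposed), n₀ᵢ = cᵢ+dᵢ (unexposed), nᵢ = n₁ᵢ+n₀ᵢ.
Stratum 1 (Urban): n₁ = 1178, n₀ = 1074, n = 2252; a·n₀/n = 930·1074/2252 = 443.5258; c·n₁/n = 290·1178/2252 = 151.6963
Stratum 2 (Rural): n₁ = 2923, n₀ = 3752, n = 6675; a·n₀/n = 1754·3752/6675 = 985.9188; c·n₁/n = 1554·2923/6675 = 680.5007
RR_MH = (443.5258 + 985.9188) / (151.6963 + 680.5007) = 1429.4446 / 832.1969 = 1.71768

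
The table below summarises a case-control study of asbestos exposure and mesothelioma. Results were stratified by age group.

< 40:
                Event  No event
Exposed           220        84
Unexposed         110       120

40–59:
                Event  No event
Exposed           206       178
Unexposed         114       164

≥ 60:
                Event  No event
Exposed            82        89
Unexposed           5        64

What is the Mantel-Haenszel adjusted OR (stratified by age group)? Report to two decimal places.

2.46

OR_MH = Σ(aᵢdᵢ/nᵢ) / Σ(bᵢcᵢ/nᵢ), where nᵢ is the stratum total.
Stratum 1 (< 40): n = 534; a·d/n = 220·120/534 = 49.4382; b·c/n = 84·110/534 = 17.3034
Stratum 2 (40–59): n = 662; a·d/n = 206·164/662 = 51.0332; b·c/n = 178·114/662 = 30.6526
Stratum 3 (≥ 60): n = 240; a·d/n = 82·64/240 = 21.8667; b·c/n = 89·5/240 = 1.8542
OR_MH = (49.4382 + 51.0332 + 21.8667) / (17.3034 + 30.6526 + 1.8542) = 122.3381 / 49.8101 = 2.45609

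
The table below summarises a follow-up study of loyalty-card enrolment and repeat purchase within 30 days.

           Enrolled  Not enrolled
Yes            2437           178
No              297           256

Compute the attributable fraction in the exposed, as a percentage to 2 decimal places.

Reading the table with exposure as columns: a = 2437 (Enrolled, case), b = 297 (Enrolled, non-case), c = 178 (Not enrolled, case), d = 256.
Risk in exposed = 2437/2734 = 0.89137; risk in unexposed = 178/434 = 0.41014.
RR = 0.89137/0.41014 = 2.17334
AR% = (RR − 1)/RR × 100 = (2.17334 − 1)/2.17334 × 100 = 53.9878%

53.99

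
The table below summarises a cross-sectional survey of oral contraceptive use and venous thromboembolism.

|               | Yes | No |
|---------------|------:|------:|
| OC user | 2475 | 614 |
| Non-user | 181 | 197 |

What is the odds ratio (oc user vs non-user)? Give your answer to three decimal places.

Cells: a = 2475, b = 614, c = 181, d = 197.
OR = (a·d)/(b·c) = (2475 × 197) / (614 × 181) = 487575 / 111134 = 4.38727
The odds of venous thromboembolism are about 4.39 times as high in the oc user group.

4.387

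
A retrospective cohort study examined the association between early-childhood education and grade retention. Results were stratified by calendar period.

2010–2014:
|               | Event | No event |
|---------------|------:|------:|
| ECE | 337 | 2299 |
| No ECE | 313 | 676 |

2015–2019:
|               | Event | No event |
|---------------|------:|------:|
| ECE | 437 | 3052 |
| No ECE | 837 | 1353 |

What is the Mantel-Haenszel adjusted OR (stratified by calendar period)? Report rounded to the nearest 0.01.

OR_MH = Σ(aᵢdᵢ/nᵢ) / Σ(bᵢcᵢ/nᵢ), where nᵢ is the stratum total.
Stratum 1 (2010–2014): n = 3625; a·d/n = 337·676/3625 = 62.8447; b·c/n = 2299·313/3625 = 198.5068
Stratum 2 (2015–2019): n = 5679; a·d/n = 437·1353/5679 = 104.1136; b·c/n = 3052·837/5679 = 449.8193
OR_MH = (62.8447 + 104.1136) / (198.5068 + 449.8193) = 166.9583 / 648.3261 = 0.25752

0.26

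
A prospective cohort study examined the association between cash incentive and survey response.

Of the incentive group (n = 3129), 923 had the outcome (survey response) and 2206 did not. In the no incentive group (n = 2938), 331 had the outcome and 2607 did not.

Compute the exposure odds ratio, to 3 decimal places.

From the description: a = 923, b = 2206, c = 331, d = 2607.
OR = (a·d)/(b·c) = (923 × 2607) / (2206 × 331) = 2406261 / 730186 = 3.29541
The odds of survey response are about 3.30 times as high in the incentive group.

3.295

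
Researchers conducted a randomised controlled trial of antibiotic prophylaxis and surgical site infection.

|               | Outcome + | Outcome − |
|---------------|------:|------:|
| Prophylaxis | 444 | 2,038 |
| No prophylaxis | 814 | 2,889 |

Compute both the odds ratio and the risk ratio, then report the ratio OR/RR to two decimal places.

0.95

Cells: a = 444, b = 2038, c = 814, d = 2889.
OR = (444·2889)/(2038·814) = 1282716/1658932 = 0.77322
Risk in exposed = 444/2482 = 0.17889; risk in unexposed = 814/3703 = 0.21982; RR = 0.81379
OR/RR = 0.77322 / 0.81379 = 0.95015
The outcome is not rare, so the OR lies further from 1 than the RR.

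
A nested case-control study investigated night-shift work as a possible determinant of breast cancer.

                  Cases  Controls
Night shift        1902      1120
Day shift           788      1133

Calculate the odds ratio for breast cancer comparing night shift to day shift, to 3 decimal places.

Cells: a = 1902, b = 1120, c = 788, d = 1133.
OR = (a·d)/(b·c) = (1902 × 1133) / (1120 × 788) = 2154966 / 882560 = 2.44172
The odds of breast cancer are about 2.44 times as high in the night shift group.

2.442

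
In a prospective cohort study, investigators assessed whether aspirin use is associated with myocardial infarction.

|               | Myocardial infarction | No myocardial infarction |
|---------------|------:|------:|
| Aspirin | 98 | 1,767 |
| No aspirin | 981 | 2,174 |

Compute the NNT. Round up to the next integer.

Risk in treated group = 98/1865 = 0.05255; risk in control = 981/3155 = 0.31094.
Absolute risk reduction = 0.31094 − 0.05255 = 0.25839
NNT = 1 / ARR = 1 / 0.25839 = 3.870 → round up → 4

4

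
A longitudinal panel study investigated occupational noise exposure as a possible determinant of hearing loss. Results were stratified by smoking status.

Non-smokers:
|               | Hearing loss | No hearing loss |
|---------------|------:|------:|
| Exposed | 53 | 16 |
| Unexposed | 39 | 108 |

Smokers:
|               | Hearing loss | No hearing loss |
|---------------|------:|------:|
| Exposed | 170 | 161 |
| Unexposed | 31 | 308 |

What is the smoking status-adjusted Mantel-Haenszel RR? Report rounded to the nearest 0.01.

RR_MH = Σ(aᵢ·n₀ᵢ/nᵢ) / Σ(cᵢ·n₁ᵢ/nᵢ), with n₁ᵢ = aᵢ+bᵢ (exposed), n₀ᵢ = cᵢ+dᵢ (unexposed), nᵢ = n₁ᵢ+n₀ᵢ.
Stratum 1 (Non-smokers): n₁ = 69, n₀ = 147, n = 216; a·n₀/n = 53·147/216 = 36.0694; c·n₁/n = 39·69/216 = 12.4583
Stratum 2 (Smokers): n₁ = 331, n₀ = 339, n = 670; a·n₀/n = 170·339/670 = 86.0149; c·n₁/n = 31·331/670 = 15.3149
RR_MH = (36.0694 + 86.0149) / (12.4583 + 15.3149) = 122.0844 / 27.7733 = 4.39575

4.40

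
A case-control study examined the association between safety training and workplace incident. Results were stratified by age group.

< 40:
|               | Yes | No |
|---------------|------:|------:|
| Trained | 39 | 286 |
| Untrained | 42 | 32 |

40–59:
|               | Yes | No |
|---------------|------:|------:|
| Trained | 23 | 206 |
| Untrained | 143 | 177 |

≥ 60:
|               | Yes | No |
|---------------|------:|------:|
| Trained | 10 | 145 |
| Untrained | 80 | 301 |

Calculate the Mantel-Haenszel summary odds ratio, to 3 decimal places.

OR_MH = Σ(aᵢdᵢ/nᵢ) / Σ(bᵢcᵢ/nᵢ), where nᵢ is the stratum total.
Stratum 1 (< 40): n = 399; a·d/n = 39·32/399 = 3.1278; b·c/n = 286·42/399 = 30.1053
Stratum 2 (40–59): n = 549; a·d/n = 23·177/549 = 7.4153; b·c/n = 206·143/549 = 53.6576
Stratum 3 (≥ 60): n = 536; a·d/n = 10·301/536 = 5.6157; b·c/n = 145·80/536 = 21.6418
OR_MH = (3.1278 + 7.4153 + 5.6157) / (30.1053 + 53.6576 + 21.6418) = 16.1588 / 105.4046 = 0.15330

0.153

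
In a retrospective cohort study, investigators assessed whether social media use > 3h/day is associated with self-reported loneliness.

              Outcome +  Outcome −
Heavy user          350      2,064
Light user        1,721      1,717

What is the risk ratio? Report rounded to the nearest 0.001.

Cells: a = 350, b = 2064, c = 1721, d = 1717.
Risk in exposed = 350/2414 = 0.14499; risk in unexposed = 1721/3438 = 0.50058.
RR = 0.14499 / 0.50058 = 0.28964
The risk is 71% lower among the exposed than among the unexposed.

0.290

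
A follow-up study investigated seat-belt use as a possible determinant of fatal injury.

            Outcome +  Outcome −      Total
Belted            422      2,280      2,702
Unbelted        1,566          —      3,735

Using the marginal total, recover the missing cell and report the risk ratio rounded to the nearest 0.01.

The missing cell is in the unexposed row: 3735 − 1566 = 2169.
So a = 422, b = 2280, c = 1566, d = 2169.
RR = [a/(a+b)] / [c/(c+d)] = (422/2702) / (1566/3735) = 0.15618/0.41928 = 0.37250

0.37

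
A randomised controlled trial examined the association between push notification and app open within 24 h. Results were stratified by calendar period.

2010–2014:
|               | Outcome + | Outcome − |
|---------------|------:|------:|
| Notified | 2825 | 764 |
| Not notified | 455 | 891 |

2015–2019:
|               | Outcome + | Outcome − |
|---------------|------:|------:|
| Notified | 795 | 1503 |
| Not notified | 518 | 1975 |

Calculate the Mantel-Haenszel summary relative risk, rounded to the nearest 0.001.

2.044

RR_MH = Σ(aᵢ·n₀ᵢ/nᵢ) / Σ(cᵢ·n₁ᵢ/nᵢ), with n₁ᵢ = aᵢ+bᵢ (exposed), n₀ᵢ = cᵢ+dᵢ (unexposed), nᵢ = n₁ᵢ+n₀ᵢ.
Stratum 1 (2010–2014): n₁ = 3589, n₀ = 1346, n = 4935; a·n₀/n = 2825·1346/4935 = 770.5066; c·n₁/n = 455·3589/4935 = 330.9007
Stratum 2 (2015–2019): n₁ = 2298, n₀ = 2493, n = 4791; a·n₀/n = 795·2493/4791 = 413.6788; c·n₁/n = 518·2298/4791 = 248.4584
RR_MH = (770.5066 + 413.6788) / (330.9007 + 248.4584) = 1184.1854 / 579.3591 = 2.04396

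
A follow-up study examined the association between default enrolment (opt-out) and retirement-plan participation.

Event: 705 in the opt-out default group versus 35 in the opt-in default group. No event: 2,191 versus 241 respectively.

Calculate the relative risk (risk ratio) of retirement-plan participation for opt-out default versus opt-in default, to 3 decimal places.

From the description: a = 705, b = 2191, c = 35, d = 241.
Risk in exposed = 705/2896 = 0.24344; risk in unexposed = 35/276 = 0.12681.
RR = 0.24344 / 0.12681 = 1.91969
The risk among the exposed is 1.92 times that among the unexposed.

1.920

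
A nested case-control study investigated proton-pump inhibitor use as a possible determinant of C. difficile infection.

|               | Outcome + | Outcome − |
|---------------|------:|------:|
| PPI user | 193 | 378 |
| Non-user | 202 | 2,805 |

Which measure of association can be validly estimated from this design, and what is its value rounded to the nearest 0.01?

7.09

Cells: a = 193, b = 378, c = 202, d = 2805.
This is a nested case-control study: participants were sampled on outcome status, so risks in the source population cannot be estimated directly — relative risk is not valid here. The odds ratio is the appropriate measure.
OR = (a·d)/(b·c) = (193 × 2805) / (378 × 202) = 541365 / 76356 = 7.09001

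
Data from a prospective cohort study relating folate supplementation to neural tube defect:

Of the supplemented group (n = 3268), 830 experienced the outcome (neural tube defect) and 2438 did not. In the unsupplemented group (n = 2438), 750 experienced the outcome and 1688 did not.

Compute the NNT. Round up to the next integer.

Risk in treated group = 830/3268 = 0.25398; risk in control = 750/2438 = 0.30763.
Absolute risk reduction = 0.30763 − 0.25398 = 0.05365
NNT = 1 / ARR = 1 / 0.05365 = 18.639 → round up → 19

19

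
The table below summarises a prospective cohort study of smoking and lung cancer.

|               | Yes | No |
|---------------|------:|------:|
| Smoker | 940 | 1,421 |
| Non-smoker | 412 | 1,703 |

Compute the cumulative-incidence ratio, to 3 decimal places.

Cells: a = 940, b = 1421, c = 412, d = 1703.
Risk in exposed = 940/2361 = 0.39814; risk in unexposed = 412/2115 = 0.19480.
RR = 0.39814 / 0.19480 = 2.04383
The risk among the exposed is 2.04 times that among the unexposed.

2.044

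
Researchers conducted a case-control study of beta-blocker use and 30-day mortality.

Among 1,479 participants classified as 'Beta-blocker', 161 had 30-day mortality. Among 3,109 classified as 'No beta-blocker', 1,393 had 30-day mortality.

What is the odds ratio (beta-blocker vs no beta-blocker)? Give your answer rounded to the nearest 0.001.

From the description: a = 161, b = 1318, c = 1393, d = 1716.
OR = (a·d)/(b·c) = (161 × 1716) / (1318 × 1393) = 276276 / 1835974 = 0.15048
Exposure is associated with lower odds of 30-day mortality (OR = 0.15 < 1).

0.150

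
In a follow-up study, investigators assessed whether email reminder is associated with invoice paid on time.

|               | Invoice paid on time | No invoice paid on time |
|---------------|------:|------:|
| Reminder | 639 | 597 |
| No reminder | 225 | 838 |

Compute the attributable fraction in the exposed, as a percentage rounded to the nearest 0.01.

59.06

Cells: a = 639, b = 597, c = 225, d = 838.
Risk in exposed = 639/1236 = 0.51699; risk in unexposed = 225/1063 = 0.21167.
RR = 0.51699/0.21167 = 2.44249
AR% = (RR − 1)/RR × 100 = (2.44249 − 1)/2.44249 × 100 = 59.0582%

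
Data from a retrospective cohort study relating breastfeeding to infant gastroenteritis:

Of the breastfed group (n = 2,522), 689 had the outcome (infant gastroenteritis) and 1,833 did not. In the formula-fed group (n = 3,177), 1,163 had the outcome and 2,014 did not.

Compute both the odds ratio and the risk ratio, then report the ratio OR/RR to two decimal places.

0.87

From the description: a = 689, b = 1833, c = 1163, d = 2014.
OR = (689·2014)/(1833·1163) = 1387646/2131779 = 0.65093
Risk in exposed = 689/2522 = 0.27320; risk in unexposed = 1163/3177 = 0.36607; RR = 0.74630
OR/RR = 0.65093 / 0.74630 = 0.87222
The outcome is not rare, so the OR lies further from 1 than the RR.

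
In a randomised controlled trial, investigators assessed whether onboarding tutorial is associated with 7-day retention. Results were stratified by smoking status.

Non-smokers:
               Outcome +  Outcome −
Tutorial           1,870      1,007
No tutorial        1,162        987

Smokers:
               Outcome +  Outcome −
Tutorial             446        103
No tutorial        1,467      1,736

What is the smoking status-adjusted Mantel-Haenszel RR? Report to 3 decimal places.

1.342

RR_MH = Σ(aᵢ·n₀ᵢ/nᵢ) / Σ(cᵢ·n₁ᵢ/nᵢ), with n₁ᵢ = aᵢ+bᵢ (exposed), n₀ᵢ = cᵢ+dᵢ (unexposed), nᵢ = n₁ᵢ+n₀ᵢ.
Stratum 1 (Non-smokers): n₁ = 2877, n₀ = 2149, n = 5026; a·n₀/n = 1870·2149/5026 = 799.5682; c·n₁/n = 1162·2877/5026 = 665.1560
Stratum 2 (Smokers): n₁ = 549, n₀ = 3203, n = 3752; a·n₀/n = 446·3203/3752 = 380.7404; c·n₁/n = 1467·549/3752 = 214.6543
RR_MH = (799.5682 + 380.7404) / (665.1560 + 214.6543) = 1180.3087 / 879.8103 = 1.34155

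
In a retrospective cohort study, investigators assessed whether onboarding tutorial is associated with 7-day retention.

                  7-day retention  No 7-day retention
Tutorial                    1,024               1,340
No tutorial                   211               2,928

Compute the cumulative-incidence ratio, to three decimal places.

Cells: a = 1024, b = 1340, c = 211, d = 2928.
Risk in exposed = 1024/2364 = 0.43316; risk in unexposed = 211/3139 = 0.06722.
RR = 0.43316 / 0.06722 = 6.44409
The risk among the exposed is 6.44 times that among the unexposed.

6.444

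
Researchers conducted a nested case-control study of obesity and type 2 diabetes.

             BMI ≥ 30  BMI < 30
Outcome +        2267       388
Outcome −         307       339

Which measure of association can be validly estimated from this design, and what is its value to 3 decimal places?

6.452

Reading the table with exposure as columns: a = 2267 (BMI ≥ 30, case), b = 307 (BMI ≥ 30, non-case), c = 388 (BMI < 30, case), d = 339.
This is a nested case-control study: participants were sampled on outcome status, so risks in the source population cannot be estimated directly — relative risk is not valid here. The odds ratio is the appropriate measure.
OR = (a·d)/(b·c) = (2267 × 339) / (307 × 388) = 768513 / 119116 = 6.45180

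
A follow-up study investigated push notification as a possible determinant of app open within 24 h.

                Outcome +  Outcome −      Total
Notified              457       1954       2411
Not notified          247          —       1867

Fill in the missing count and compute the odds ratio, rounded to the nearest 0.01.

1.53

The missing cell is in the unexposed row: 1867 − 247 = 1620.
So a = 457, b = 1954, c = 247, d = 1620.
OR = (a·d)/(b·c) = (457 × 1620) / (1954 × 247) = 740340 / 482638 = 1.53394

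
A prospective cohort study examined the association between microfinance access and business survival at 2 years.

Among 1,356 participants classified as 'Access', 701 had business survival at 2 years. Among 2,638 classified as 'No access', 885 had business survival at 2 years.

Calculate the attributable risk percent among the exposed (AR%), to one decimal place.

From the description: a = 701, b = 655, c = 885, d = 1753.
Risk in exposed = 701/1356 = 0.51696; risk in unexposed = 885/2638 = 0.33548.
RR = 0.51696/0.33548 = 1.54095
AR% = (RR − 1)/RR × 100 = (1.54095 − 1)/1.54095 × 100 = 35.1052%

35.1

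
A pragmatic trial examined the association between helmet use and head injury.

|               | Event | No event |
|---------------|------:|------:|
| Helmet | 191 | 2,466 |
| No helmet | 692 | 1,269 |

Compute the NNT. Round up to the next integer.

Risk in treated group = 191/2657 = 0.07189; risk in control = 692/1961 = 0.35288.
Absolute risk reduction = 0.35288 − 0.07189 = 0.28100
NNT = 1 / ARR = 1 / 0.28100 = 3.559 → round up → 4

4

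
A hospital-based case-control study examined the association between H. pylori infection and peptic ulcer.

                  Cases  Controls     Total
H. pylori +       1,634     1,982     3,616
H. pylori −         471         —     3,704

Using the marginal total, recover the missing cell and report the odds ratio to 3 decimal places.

The missing cell is in the unexposed row: 3704 − 471 = 3233.
So a = 1634, b = 1982, c = 471, d = 3233.
OR = (a·d)/(b·c) = (1634 × 3233) / (1982 × 471) = 5282722 / 933522 = 5.65892

5.659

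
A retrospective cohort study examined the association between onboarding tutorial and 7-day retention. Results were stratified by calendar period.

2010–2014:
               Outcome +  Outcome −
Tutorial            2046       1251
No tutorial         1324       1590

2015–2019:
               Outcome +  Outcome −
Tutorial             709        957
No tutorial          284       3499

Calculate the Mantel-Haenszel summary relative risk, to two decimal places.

1.84

RR_MH = Σ(aᵢ·n₀ᵢ/nᵢ) / Σ(cᵢ·n₁ᵢ/nᵢ), with n₁ᵢ = aᵢ+bᵢ (exposed), n₀ᵢ = cᵢ+dᵢ (unexposed), nᵢ = n₁ᵢ+n₀ᵢ.
Stratum 1 (2010–2014): n₁ = 3297, n₀ = 2914, n = 6211; a·n₀/n = 2046·2914/6211 = 959.9169; c·n₁/n = 1324·3297/6211 = 702.8221
Stratum 2 (2015–2019): n₁ = 1666, n₀ = 3783, n = 5449; a·n₀/n = 709·3783/5449 = 492.2274; c·n₁/n = 284·1666/5449 = 86.8313
RR_MH = (959.9169 + 492.2274) / (702.8221 + 86.8313) = 1452.1443 / 789.6534 = 1.83896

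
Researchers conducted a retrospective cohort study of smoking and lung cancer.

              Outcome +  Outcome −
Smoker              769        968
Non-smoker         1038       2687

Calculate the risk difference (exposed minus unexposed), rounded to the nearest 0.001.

0.164

Cells: a = 769, b = 968, c = 1038, d = 2687.
Risk in exposed = 769/1737 = 0.442717; risk in unexposed = 1038/3725 = 0.278658.
Risk difference = 0.442717 − 0.278658 = 0.164060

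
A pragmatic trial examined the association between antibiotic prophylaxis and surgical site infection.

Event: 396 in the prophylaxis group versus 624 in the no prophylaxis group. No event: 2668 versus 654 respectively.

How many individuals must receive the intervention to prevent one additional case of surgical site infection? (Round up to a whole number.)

Risk in treated group = 396/3064 = 0.12924; risk in control = 624/1278 = 0.48826.
Absolute risk reduction = 0.48826 − 0.12924 = 0.35902
NNT = 1 / ARR = 1 / 0.35902 = 2.785 → round up → 3

3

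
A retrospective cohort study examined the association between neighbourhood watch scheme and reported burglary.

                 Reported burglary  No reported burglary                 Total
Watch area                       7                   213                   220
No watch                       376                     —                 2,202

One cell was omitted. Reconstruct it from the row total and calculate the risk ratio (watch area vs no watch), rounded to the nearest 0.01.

0.19

The missing cell is in the unexposed row: 2202 − 376 = 1826.
So a = 7, b = 213, c = 376, d = 1826.
RR = [a/(a+b)] / [c/(c+d)] = (7/220) / (376/2202) = 0.03182/0.17075 = 0.18634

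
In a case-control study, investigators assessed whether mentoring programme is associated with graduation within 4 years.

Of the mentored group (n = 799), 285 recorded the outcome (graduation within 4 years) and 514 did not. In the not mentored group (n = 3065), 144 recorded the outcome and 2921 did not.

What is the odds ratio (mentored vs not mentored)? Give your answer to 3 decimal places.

From the description: a = 285, b = 514, c = 144, d = 2921.
OR = (a·d)/(b·c) = (285 × 2921) / (514 × 144) = 832485 / 74016 = 11.24737
The odds of graduation within 4 years are about 11.25 times as high in the mentored group.

11.247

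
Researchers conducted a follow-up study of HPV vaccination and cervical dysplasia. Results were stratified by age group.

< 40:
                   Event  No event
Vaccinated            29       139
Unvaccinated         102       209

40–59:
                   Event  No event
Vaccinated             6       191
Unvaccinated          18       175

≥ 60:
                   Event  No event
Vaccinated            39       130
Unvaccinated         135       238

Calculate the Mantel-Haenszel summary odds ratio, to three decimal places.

OR_MH = Σ(aᵢdᵢ/nᵢ) / Σ(bᵢcᵢ/nᵢ), where nᵢ is the stratum total.
Stratum 1 (< 40): n = 479; a·d/n = 29·209/479 = 12.6534; b·c/n = 139·102/479 = 29.5992
Stratum 2 (40–59): n = 390; a·d/n = 6·175/390 = 2.6923; b·c/n = 191·18/390 = 8.8154
Stratum 3 (≥ 60): n = 542; a·d/n = 39·238/542 = 17.1255; b·c/n = 130·135/542 = 32.3801
OR_MH = (12.6534 + 2.6923 + 17.1255) / (29.5992 + 8.8154 + 32.3801) = 32.4712 / 70.7946 = 0.45867

0.459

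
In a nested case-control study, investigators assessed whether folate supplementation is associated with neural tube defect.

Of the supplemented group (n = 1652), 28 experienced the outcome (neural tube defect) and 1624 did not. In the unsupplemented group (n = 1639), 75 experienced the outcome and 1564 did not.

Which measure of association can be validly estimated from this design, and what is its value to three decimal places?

From the description: a = 28, b = 1624, c = 75, d = 1564.
This is a nested case-control study: participants were sampled on outcome status, so risks in the source population cannot be estimated directly — relative risk is not valid here. The odds ratio is the appropriate measure.
OR = (a·d)/(b·c) = (28 × 1564) / (1624 × 75) = 43792 / 121800 = 0.35954

0.360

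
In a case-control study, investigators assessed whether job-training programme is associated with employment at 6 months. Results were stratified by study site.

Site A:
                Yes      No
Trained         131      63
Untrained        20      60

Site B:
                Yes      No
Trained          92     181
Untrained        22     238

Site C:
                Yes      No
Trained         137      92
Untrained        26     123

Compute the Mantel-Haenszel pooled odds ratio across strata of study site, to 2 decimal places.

6.22

OR_MH = Σ(aᵢdᵢ/nᵢ) / Σ(bᵢcᵢ/nᵢ), where nᵢ is the stratum total.
Stratum 1 (Site A): n = 274; a·d/n = 131·60/274 = 28.6861; b·c/n = 63·20/274 = 4.5985
Stratum 2 (Site B): n = 533; a·d/n = 92·238/533 = 41.0807; b·c/n = 181·22/533 = 7.4709
Stratum 3 (Site C): n = 378; a·d/n = 137·123/378 = 44.5794; b·c/n = 92·26/378 = 6.3280
OR_MH = (28.6861 + 41.0807 + 44.5794) / (4.5985 + 7.4709 + 6.3280) = 114.3462 / 18.3975 = 6.21531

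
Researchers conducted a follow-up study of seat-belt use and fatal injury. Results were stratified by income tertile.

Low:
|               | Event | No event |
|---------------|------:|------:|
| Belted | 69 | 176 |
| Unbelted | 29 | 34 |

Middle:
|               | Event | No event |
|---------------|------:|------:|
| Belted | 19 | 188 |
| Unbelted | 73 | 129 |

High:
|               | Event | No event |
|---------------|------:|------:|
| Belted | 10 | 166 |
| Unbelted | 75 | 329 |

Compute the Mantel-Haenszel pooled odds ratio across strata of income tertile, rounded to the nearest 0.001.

OR_MH = Σ(aᵢdᵢ/nᵢ) / Σ(bᵢcᵢ/nᵢ), where nᵢ is the stratum total.
Stratum 1 (Low): n = 308; a·d/n = 69·34/308 = 7.6169; b·c/n = 176·29/308 = 16.5714
Stratum 2 (Middle): n = 409; a·d/n = 19·129/409 = 5.9927; b·c/n = 188·73/409 = 33.5550
Stratum 3 (High): n = 580; a·d/n = 10·329/580 = 5.6724; b·c/n = 166·75/580 = 21.4655
OR_MH = (7.6169 + 5.9927 + 5.6724) / (16.5714 + 33.5550 + 21.4655) = 19.2820 / 71.5920 = 0.26933

0.269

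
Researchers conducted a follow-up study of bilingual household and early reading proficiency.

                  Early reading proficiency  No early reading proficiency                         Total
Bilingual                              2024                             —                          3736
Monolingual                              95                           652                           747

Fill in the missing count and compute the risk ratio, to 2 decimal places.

4.26

The missing cell is in the exposed row: 3736 − 2024 = 1712.
So a = 2024, b = 1712, c = 95, d = 652.
RR = [a/(a+b)] / [c/(c+d)] = (2024/3736) / (95/747) = 0.54176/0.12718 = 4.25991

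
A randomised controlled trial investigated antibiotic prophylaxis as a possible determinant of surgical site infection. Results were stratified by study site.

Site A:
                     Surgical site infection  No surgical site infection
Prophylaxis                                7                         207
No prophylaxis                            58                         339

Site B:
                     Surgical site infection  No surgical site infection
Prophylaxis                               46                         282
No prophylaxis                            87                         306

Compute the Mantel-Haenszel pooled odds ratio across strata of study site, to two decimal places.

0.44

OR_MH = Σ(aᵢdᵢ/nᵢ) / Σ(bᵢcᵢ/nᵢ), where nᵢ is the stratum total.
Stratum 1 (Site A): n = 611; a·d/n = 7·339/611 = 3.8838; b·c/n = 207·58/611 = 19.6498
Stratum 2 (Site B): n = 721; a·d/n = 46·306/721 = 19.5229; b·c/n = 282·87/721 = 34.0277
OR_MH = (3.8838 + 19.5229) / (19.6498 + 34.0277) = 23.4067 / 53.6775 = 0.43606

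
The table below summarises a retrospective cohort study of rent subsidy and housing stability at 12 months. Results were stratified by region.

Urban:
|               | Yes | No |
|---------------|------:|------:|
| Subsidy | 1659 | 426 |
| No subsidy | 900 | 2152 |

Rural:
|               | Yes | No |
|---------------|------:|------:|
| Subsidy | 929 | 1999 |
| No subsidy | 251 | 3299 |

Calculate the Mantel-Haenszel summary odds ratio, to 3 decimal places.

OR_MH = Σ(aᵢdᵢ/nᵢ) / Σ(bᵢcᵢ/nᵢ), where nᵢ is the stratum total.
Stratum 1 (Urban): n = 5137; a·d/n = 1659·2152/5137 = 694.9909; b·c/n = 426·900/5137 = 74.6350
Stratum 2 (Rural): n = 6478; a·d/n = 929·3299/6478 = 473.1045; b·c/n = 1999·251/6478 = 77.4543
OR_MH = (694.9909 + 473.1045) / (74.6350 + 77.4543) = 1168.0954 / 152.0893 = 7.68033

7.680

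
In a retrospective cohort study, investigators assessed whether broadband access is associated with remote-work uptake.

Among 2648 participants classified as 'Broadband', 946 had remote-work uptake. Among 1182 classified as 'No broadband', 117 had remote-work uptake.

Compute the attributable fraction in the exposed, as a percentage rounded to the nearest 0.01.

From the description: a = 946, b = 1702, c = 117, d = 1065.
Risk in exposed = 946/2648 = 0.35725; risk in unexposed = 117/1182 = 0.09898.
RR = 0.35725/0.09898 = 3.60915
AR% = (RR − 1)/RR × 100 = (3.60915 − 1)/3.60915 × 100 = 72.2926%

72.29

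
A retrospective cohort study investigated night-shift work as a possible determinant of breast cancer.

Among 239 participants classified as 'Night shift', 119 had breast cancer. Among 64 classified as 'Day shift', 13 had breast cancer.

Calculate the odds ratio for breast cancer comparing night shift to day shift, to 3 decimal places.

From the description: a = 119, b = 120, c = 13, d = 51.
OR = (a·d)/(b·c) = (119 × 51) / (120 × 13) = 6069 / 1560 = 3.89038
The odds of breast cancer are about 3.89 times as high in the night shift group.

3.890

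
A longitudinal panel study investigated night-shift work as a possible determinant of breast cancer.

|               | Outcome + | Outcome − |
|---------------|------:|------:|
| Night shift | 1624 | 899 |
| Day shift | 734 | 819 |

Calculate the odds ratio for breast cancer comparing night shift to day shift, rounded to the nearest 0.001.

2.016

Cells: a = 1624, b = 899, c = 734, d = 819.
OR = (a·d)/(b·c) = (1624 × 819) / (899 × 734) = 1330056 / 659866 = 2.01565
The odds of breast cancer are about 2.02 times as high in the night shift group.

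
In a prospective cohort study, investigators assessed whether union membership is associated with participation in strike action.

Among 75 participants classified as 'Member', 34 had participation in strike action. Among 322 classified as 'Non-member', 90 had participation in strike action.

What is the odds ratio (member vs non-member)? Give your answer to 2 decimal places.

From the description: a = 34, b = 41, c = 90, d = 232.
OR = (a·d)/(b·c) = (34 × 232) / (41 × 90) = 7888 / 3690 = 2.13767
The odds of participation in strike action are about 2.14 times as high in the member group.

2.14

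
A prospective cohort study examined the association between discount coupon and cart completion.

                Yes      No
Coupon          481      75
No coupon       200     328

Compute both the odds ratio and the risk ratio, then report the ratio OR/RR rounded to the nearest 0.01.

Cells: a = 481, b = 75, c = 200, d = 328.
OR = (481·328)/(75·200) = 157768/15000 = 10.51787
Risk in exposed = 481/556 = 0.86511; risk in unexposed = 200/528 = 0.37879; RR = 2.28388
OR/RR = 10.51787 / 2.28388 = 4.60525
The outcome is not rare, so the OR lies further from 1 than the RR.

4.61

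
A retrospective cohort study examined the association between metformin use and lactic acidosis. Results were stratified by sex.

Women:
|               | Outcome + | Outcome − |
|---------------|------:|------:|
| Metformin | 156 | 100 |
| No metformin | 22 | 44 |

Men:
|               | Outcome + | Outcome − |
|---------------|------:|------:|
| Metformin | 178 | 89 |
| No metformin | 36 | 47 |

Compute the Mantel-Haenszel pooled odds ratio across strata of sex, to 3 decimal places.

2.829

OR_MH = Σ(aᵢdᵢ/nᵢ) / Σ(bᵢcᵢ/nᵢ), where nᵢ is the stratum total.
Stratum 1 (Women): n = 322; a·d/n = 156·44/322 = 21.3168; b·c/n = 100·22/322 = 6.8323
Stratum 2 (Men): n = 350; a·d/n = 178·47/350 = 23.9029; b·c/n = 89·36/350 = 9.1543
OR_MH = (21.3168 + 23.9029) / (6.8323 + 9.1543) = 45.2196 / 15.9866 = 2.82860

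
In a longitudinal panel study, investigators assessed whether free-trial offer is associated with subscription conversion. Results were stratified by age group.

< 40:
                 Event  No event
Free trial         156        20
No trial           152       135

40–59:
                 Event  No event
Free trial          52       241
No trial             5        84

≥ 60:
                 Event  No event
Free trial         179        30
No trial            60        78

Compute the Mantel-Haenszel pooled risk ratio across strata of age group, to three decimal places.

RR_MH = Σ(aᵢ·n₀ᵢ/nᵢ) / Σ(cᵢ·n₁ᵢ/nᵢ), with n₁ᵢ = aᵢ+bᵢ (exposed), n₀ᵢ = cᵢ+dᵢ (unexposed), nᵢ = n₁ᵢ+n₀ᵢ.
Stratum 1 (< 40): n₁ = 176, n₀ = 287, n = 463; a·n₀/n = 156·287/463 = 96.6998; c·n₁/n = 152·176/463 = 57.7797
Stratum 2 (40–59): n₁ = 293, n₀ = 89, n = 382; a·n₀/n = 52·89/382 = 12.1152; c·n₁/n = 5·293/382 = 3.8351
Stratum 3 (≥ 60): n₁ = 209, n₀ = 138, n = 347; a·n₀/n = 179·138/347 = 71.1873; c·n₁/n = 60·209/347 = 36.1383
RR_MH = (96.6998 + 12.1152 + 71.1873) / (57.7797 + 3.8351 + 36.1383) = 180.0023 / 97.7531 = 1.84140

1.841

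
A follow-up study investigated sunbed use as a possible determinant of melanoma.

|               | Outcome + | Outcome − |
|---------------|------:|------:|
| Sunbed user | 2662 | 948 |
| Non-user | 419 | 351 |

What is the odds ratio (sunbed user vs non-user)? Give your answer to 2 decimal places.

Cells: a = 2662, b = 948, c = 419, d = 351.
OR = (a·d)/(b·c) = (2662 × 351) / (948 × 419) = 934362 / 397212 = 2.35230
The odds of melanoma are about 2.35 times as high in the sunbed user group.

2.35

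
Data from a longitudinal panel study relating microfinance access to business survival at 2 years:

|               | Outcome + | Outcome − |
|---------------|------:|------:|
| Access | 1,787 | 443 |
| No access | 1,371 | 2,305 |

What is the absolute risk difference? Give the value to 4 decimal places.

0.4284

Cells: a = 1787, b = 443, c = 1371, d = 2305.
Risk in exposed = 1787/2230 = 0.801345; risk in unexposed = 1371/3676 = 0.372960.
Risk difference = 0.801345 − 0.372960 = 0.428386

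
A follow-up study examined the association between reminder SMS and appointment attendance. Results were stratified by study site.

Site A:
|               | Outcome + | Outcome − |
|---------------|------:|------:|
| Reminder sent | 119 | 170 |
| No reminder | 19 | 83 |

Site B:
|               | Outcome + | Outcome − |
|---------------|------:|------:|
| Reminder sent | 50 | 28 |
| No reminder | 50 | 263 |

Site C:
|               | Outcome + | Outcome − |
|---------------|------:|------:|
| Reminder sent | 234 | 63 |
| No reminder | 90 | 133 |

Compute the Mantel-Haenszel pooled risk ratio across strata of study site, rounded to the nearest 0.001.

2.273

RR_MH = Σ(aᵢ·n₀ᵢ/nᵢ) / Σ(cᵢ·n₁ᵢ/nᵢ), with n₁ᵢ = aᵢ+bᵢ (exposed), n₀ᵢ = cᵢ+dᵢ (unexposed), nᵢ = n₁ᵢ+n₀ᵢ.
Stratum 1 (Site A): n₁ = 289, n₀ = 102, n = 391; a·n₀/n = 119·102/391 = 31.0435; c·n₁/n = 19·289/391 = 14.0435
Stratum 2 (Site B): n₁ = 78, n₀ = 313, n = 391; a·n₀/n = 50·313/391 = 40.0256; c·n₁/n = 50·78/391 = 9.9744
Stratum 3 (Site C): n₁ = 297, n₀ = 223, n = 520; a·n₀/n = 234·223/520 = 100.3500; c·n₁/n = 90·297/520 = 51.4038
RR_MH = (31.0435 + 40.0256 + 100.3500) / (14.0435 + 9.9744 + 51.4038) = 171.4191 / 75.4217 = 2.27281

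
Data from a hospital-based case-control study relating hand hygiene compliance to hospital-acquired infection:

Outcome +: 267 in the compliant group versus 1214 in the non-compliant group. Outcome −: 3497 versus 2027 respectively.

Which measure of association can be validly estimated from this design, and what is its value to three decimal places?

0.127

From the description: a = 267, b = 3497, c = 1214, d = 2027.
This is a hospital-based case-control study: participants were sampled on outcome status, so risks in the source population cannot be estimated directly — relative risk is not valid here. The odds ratio is the appropriate measure.
OR = (a·d)/(b·c) = (267 × 2027) / (3497 × 1214) = 541209 / 4245358 = 0.12748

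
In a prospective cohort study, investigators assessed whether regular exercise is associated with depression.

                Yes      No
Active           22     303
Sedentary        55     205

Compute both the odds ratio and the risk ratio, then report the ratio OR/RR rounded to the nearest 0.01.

Cells: a = 22, b = 303, c = 55, d = 205.
OR = (22·205)/(303·55) = 4510/16665 = 0.27063
Risk in exposed = 22/325 = 0.06769; risk in unexposed = 55/260 = 0.21154; RR = 0.32000
OR/RR = 0.27063 / 0.32000 = 0.84571
The outcome is not rare, so the OR lies further from 1 than the RR.

0.85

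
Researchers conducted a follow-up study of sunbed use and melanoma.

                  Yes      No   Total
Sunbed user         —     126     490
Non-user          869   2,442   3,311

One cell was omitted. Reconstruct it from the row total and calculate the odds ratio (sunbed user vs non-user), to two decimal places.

8.12

The missing cell is in the exposed row: 490 − 126 = 364.
So a = 364, b = 126, c = 869, d = 2442.
OR = (a·d)/(b·c) = (364 × 2442) / (126 × 869) = 888888 / 109494 = 8.11814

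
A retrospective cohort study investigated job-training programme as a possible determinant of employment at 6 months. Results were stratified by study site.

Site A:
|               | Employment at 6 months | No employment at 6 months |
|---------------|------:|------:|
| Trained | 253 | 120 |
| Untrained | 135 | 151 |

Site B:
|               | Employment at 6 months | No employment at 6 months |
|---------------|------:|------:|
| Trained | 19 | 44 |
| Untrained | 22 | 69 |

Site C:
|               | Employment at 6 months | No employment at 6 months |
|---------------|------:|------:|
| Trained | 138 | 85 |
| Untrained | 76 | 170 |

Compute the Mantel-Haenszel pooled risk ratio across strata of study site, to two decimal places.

RR_MH = Σ(aᵢ·n₀ᵢ/nᵢ) / Σ(cᵢ·n₁ᵢ/nᵢ), with n₁ᵢ = aᵢ+bᵢ (exposed), n₀ᵢ = cᵢ+dᵢ (unexposed), nᵢ = n₁ᵢ+n₀ᵢ.
Stratum 1 (Site A): n₁ = 373, n₀ = 286, n = 659; a·n₀/n = 253·286/659 = 109.7997; c·n₁/n = 135·373/659 = 76.4112
Stratum 2 (Site B): n₁ = 63, n₀ = 91, n = 154; a·n₀/n = 19·91/154 = 11.2273; c·n₁/n = 22·63/154 = 9.0000
Stratum 3 (Site C): n₁ = 223, n₀ = 246, n = 469; a·n₀/n = 138·246/469 = 72.3838; c·n₁/n = 76·223/469 = 36.1365
RR_MH = (109.7997 + 11.2273 + 72.3838) / (76.4112 + 9.0000 + 36.1365) = 193.4108 / 121.5477 = 1.59123

1.59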